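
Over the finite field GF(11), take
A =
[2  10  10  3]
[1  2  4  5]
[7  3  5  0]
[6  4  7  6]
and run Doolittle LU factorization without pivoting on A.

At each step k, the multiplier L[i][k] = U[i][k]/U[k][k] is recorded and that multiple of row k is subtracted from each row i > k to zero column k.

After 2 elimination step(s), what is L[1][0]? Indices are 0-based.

k=0: U[0][0]=2
  eliminate (1,0): mult=6, new row 1: (0, 8, 10, 9); set L[1][0]=6
  eliminate (2,0): mult=9, new row 2: (0, 1, 3, 6); set L[2][0]=9
  eliminate (3,0): mult=3, new row 3: (0, 7, 10, 8); set L[3][0]=3
k=1: U[1][1]=8
  eliminate (2,1): mult=7, new row 2: (0, 0, 10, 9); set L[2][1]=7
  eliminate (3,1): mult=5, new row 3: (0, 0, 4, 7); set L[3][1]=5

L[1][0] = 6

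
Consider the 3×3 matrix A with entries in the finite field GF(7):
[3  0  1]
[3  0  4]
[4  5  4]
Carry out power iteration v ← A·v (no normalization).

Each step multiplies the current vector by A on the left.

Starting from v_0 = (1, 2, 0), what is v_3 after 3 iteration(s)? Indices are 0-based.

v_0 = (1, 2, 0).
v_1 = A·v_0 = (3, 3, 0).
v_2 = A·v_1 = (2, 2, 6).
v_3 = A·v_2 = (5, 2, 0).

v_3 = (5, 2, 0)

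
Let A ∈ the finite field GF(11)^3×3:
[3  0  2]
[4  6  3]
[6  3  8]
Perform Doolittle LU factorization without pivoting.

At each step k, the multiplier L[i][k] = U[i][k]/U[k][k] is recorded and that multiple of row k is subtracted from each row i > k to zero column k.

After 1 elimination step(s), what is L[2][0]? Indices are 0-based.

k=0: U[0][0]=3
  eliminate (1,0): mult=5, new row 1: (0, 6, 4); set L[1][0]=5
  eliminate (2,0): mult=2, new row 2: (0, 3, 4); set L[2][0]=2

L[2][0] = 2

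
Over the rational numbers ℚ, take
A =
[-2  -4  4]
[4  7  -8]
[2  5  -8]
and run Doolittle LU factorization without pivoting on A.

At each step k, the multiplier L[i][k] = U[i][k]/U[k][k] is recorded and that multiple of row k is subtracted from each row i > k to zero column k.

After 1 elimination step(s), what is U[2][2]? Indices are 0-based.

U[2][2] = -4

Step 1: pivot at (0,0) is -2.
  row1 ← row1 − (-2)·row0  ⇒  L[1][0]=-2, U row1=(0, -1, 0)
  row2 ← row2 − (-1)·row0  ⇒  L[2][0]=-1, U row2=(0, 1, -4)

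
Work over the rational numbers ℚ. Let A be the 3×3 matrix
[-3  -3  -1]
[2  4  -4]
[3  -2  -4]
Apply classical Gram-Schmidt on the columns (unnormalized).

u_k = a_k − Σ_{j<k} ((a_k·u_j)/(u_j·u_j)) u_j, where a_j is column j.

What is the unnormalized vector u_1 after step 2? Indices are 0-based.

Step 1: u_0 = a_0 = (-3, 2, 3).
Step 2: u_1 = a_1 − (1/2)·u_0 = (-3/2, 3, -7/2).

u_1 = (-3/2, 3, -7/2)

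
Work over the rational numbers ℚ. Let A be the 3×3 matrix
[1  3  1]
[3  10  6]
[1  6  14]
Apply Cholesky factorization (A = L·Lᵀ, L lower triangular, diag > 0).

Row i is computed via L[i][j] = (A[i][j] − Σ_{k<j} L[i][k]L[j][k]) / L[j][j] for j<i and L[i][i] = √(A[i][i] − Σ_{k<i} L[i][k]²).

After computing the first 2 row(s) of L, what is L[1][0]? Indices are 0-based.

Step 1: L[0][0] = √(1) = 1.
  L[1][0] = (3) / L[0][0] = 3.
Step 2: L[1][1] = √(1) = 1.

L[1][0] = 3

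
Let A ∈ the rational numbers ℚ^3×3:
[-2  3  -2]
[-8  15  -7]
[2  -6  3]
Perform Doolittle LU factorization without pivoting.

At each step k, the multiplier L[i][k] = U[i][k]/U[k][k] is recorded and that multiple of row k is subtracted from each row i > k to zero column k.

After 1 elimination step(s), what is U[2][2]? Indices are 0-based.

U[2][2] = 1

k=0: U[0][0]=-2
  eliminate (1,0): mult=4, new row 1: (0, 3, 1); set L[1][0]=4
  eliminate (2,0): mult=-1, new row 2: (0, -3, 1); set L[2][0]=-1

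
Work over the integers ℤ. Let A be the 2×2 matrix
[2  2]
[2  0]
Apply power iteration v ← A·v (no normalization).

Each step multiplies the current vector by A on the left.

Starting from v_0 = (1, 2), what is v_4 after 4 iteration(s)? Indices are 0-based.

v_0 = (1, 2).
v_1 = A·v_0 = (6, 2).
v_2 = A·v_1 = (16, 12).
v_3 = A·v_2 = (56, 32).
v_4 = A·v_3 = (176, 112).

v_4 = (176, 112)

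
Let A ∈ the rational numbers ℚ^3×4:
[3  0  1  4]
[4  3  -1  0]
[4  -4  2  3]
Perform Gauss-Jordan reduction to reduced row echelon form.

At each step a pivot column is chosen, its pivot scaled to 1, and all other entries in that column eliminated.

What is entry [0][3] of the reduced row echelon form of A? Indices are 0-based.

M[0][3] = 1/22

pivot(0,0)=3: scale R0 → (1, 0, 1/3, 4/3)
  clear (1,0): R1 −= (4)R0 → (0, 3, -7/3, -16/3)
  clear (2,0): R2 −= (4)R0 → (0, -4, 2/3, -7/3)
pivot(1,1)=3: scale R1 → (0, 1, -7/9, -16/9)
  clear (2,1): R2 −= (-4)R1 → (0, 0, -22/9, -85/9)
pivot(2,2)=-22/9: scale R2 → (0, 0, 1, 85/22)
  clear (0,2): R0 −= (1/3)R2 → (1, 0, 0, 1/22)
  clear (1,2): R1 −= (-7/9)R2 → (0, 1, 0, 27/22)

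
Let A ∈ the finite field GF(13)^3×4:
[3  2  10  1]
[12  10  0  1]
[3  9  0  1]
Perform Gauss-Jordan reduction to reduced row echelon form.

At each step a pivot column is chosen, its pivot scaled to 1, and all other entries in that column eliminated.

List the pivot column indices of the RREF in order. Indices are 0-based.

step 1: normalize row 0 (÷3) = (1, 5, 12, 9)
  row 1: subtract 12×row0 = (0, 2, 12, 10)
  row 2: subtract 3×row0 = (0, 7, 3, 0)
step 2: normalize row 1 (÷2) = (0, 1, 6, 5)
  row 0: subtract 5×row1 = (1, 0, 8, 10)
  row 2: subtract 7×row1 = (0, 0, 0, 4)
skip col 2 (zero from row 2)
step 3: normalize row 2 (÷4) = (0, 0, 0, 1)
  row 0: subtract 10×row2 = (1, 0, 8, 0)
  row 1: subtract 5×row2 = (0, 1, 6, 0)

pivot columns: 0, 1, 3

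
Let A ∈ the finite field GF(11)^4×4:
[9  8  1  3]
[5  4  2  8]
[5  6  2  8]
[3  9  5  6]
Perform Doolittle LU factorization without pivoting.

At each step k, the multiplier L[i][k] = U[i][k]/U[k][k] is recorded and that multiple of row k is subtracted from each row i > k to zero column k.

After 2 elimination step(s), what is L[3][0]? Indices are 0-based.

L[3][0] = 4

Step 1: pivot at (0,0) is 9.
  row1 ← row1 − (3)·row0  ⇒  L[1][0]=3, U row1=(0, 2, 10, 10)
  row2 ← row2 − (3)·row0  ⇒  L[2][0]=3, U row2=(0, 4, 10, 10)
  row3 ← row3 − (4)·row0  ⇒  L[3][0]=4, U row3=(0, 10, 1, 5)
Step 2: pivot at (1,1) is 2.
  row2 ← row2 − (2)·row1  ⇒  L[2][1]=2, U row2=(0, 0, 1, 1)
  row3 ← row3 − (5)·row1  ⇒  L[3][1]=5, U row3=(0, 0, 6, 10)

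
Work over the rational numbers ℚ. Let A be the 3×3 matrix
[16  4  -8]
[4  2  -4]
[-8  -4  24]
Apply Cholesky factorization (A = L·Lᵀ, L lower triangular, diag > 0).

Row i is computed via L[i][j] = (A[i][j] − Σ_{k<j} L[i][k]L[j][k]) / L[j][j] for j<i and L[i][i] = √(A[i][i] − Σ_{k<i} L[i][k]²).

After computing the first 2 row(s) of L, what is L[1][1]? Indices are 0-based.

L[1][1] = 1

Step 1: L[0][0] = √(16) = 4.
  L[1][0] = (4) / L[0][0] = 1.
Step 2: L[1][1] = √(1) = 1.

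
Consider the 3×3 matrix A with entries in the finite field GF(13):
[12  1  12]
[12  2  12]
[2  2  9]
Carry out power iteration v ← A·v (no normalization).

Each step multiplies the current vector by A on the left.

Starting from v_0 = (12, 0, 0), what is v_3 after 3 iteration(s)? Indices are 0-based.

v_3 = (2, 5, 1)

v_0 = (12, 0, 0).
v_1 = A·v_0 = (1, 1, 11).
v_2 = A·v_1 = (2, 3, 12).
v_3 = A·v_2 = (2, 5, 1).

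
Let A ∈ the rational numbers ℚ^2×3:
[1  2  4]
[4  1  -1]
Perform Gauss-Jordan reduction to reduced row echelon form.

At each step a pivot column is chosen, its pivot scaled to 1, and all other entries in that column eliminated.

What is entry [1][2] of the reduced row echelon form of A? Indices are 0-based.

step 1: normalize row 0 (÷1) = (1, 2, 4)
  row 1: subtract 4×row0 = (0, -7, -17)
step 2: normalize row 1 (÷-7) = (0, 1, 17/7)
  row 0: subtract 2×row1 = (1, 0, -6/7)

M[1][2] = 17/7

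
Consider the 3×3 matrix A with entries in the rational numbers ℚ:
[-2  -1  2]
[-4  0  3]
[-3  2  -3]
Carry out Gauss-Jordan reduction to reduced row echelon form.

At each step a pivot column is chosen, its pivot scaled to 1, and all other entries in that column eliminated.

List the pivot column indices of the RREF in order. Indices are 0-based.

pivot(0,0)=-2: scale R0 → (1, 1/2, -1)
  clear (1,0): R1 −= (-4)R0 → (0, 2, -1)
  clear (2,0): R2 −= (-3)R0 → (0, 7/2, -6)
pivot(1,1)=2: scale R1 → (0, 1, -1/2)
  clear (0,1): R0 −= (1/2)R1 → (1, 0, -3/4)
  clear (2,1): R2 −= (7/2)R1 → (0, 0, -17/4)
pivot(2,2)=-17/4: scale R2 → (0, 0, 1)
  clear (0,2): R0 −= (-3/4)R2 → (1, 0, 0)
  clear (1,2): R1 −= (-1/2)R2 → (0, 1, 0)

pivot columns: 0, 1, 2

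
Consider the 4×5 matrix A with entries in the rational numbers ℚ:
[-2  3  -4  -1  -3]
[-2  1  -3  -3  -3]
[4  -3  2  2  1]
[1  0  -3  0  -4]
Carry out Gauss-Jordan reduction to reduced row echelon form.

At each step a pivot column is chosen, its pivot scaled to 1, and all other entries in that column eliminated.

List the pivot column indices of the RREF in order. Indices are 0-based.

pivot columns: 0, 1, 2, 3

pivot(0,0)=-2: scale R0 → (1, -3/2, 2, 1/2, 3/2)
  clear (1,0): R1 −= (-2)R0 → (0, -2, 1, -2, 0)
  clear (2,0): R2 −= (4)R0 → (0, 3, -6, 0, -5)
  clear (3,0): R3 −= (1)R0 → (0, 3/2, -5, -1/2, -11/2)
pivot(1,1)=-2: scale R1 → (0, 1, -1/2, 1, 0)
  clear (0,1): R0 −= (-3/2)R1 → (1, 0, 5/4, 2, 3/2)
  clear (2,1): R2 −= (3)R1 → (0, 0, -9/2, -3, -5)
  clear (3,1): R3 −= (3/2)R1 → (0, 0, -17/4, -2, -11/2)
pivot(2,2)=-9/2: scale R2 → (0, 0, 1, 2/3, 10/9)
  clear (0,2): R0 −= (5/4)R2 → (1, 0, 0, 7/6, 1/9)
  clear (1,2): R1 −= (-1/2)R2 → (0, 1, 0, 4/3, 5/9)
  clear (3,2): R3 −= (-17/4)R2 → (0, 0, 0, 5/6, -7/9)
pivot(3,3)=5/6: scale R3 → (0, 0, 0, 1, -14/15)
  clear (0,3): R0 −= (7/6)R3 → (1, 0, 0, 0, 6/5)
  clear (1,3): R1 −= (4/3)R3 → (0, 1, 0, 0, 9/5)
  clear (2,3): R2 −= (2/3)R3 → (0, 0, 1, 0, 26/15)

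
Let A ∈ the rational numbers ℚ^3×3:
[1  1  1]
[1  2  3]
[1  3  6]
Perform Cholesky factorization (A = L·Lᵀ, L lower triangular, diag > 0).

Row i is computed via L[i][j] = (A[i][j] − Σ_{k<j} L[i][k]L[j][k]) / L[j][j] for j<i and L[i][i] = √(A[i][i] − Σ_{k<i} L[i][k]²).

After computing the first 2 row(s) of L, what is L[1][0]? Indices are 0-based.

L[1][0] = 1

Step 1: L[0][0] = √(1) = 1.
  L[1][0] = (1) / L[0][0] = 1.
Step 2: L[1][1] = √(1) = 1.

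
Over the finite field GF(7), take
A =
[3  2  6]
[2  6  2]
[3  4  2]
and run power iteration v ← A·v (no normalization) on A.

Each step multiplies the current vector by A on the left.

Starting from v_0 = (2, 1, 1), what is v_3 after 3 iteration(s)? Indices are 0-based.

v_3 = (2, 2, 4)

v_0 = (2, 1, 1).
v_1 = A·v_0 = (0, 5, 5).
v_2 = A·v_1 = (5, 5, 2).
v_3 = A·v_2 = (2, 2, 4).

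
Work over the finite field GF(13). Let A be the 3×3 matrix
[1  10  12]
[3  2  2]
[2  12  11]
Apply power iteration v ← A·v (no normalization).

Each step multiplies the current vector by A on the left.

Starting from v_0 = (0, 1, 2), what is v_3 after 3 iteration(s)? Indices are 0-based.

v_3 = (1, 12, 2)

v_0 = (0, 1, 2).
v_1 = A·v_0 = (8, 6, 8).
v_2 = A·v_1 = (8, 0, 7).
v_3 = A·v_2 = (1, 12, 2).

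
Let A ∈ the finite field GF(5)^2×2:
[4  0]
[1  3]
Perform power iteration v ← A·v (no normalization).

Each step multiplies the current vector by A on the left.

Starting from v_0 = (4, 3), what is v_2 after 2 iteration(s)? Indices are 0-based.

v_2 = (4, 0)

v_0 = (4, 3).
v_1 = A·v_0 = (1, 3).
v_2 = A·v_1 = (4, 0).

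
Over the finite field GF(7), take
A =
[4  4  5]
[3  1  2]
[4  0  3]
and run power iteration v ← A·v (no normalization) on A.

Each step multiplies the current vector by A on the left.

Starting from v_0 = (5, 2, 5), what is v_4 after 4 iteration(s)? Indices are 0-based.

v_4 = (0, 3, 3)

v_0 = (5, 2, 5).
v_1 = A·v_0 = (4, 6, 0).
v_2 = A·v_1 = (5, 4, 2).
v_3 = A·v_2 = (4, 2, 5).
v_4 = A·v_3 = (0, 3, 3).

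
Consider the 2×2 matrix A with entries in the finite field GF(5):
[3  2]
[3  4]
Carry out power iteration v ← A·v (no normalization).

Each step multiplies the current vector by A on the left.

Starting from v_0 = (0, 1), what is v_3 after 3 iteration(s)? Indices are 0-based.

v_3 = (1, 0)

v_0 = (0, 1).
v_1 = A·v_0 = (2, 4).
v_2 = A·v_1 = (4, 2).
v_3 = A·v_2 = (1, 0).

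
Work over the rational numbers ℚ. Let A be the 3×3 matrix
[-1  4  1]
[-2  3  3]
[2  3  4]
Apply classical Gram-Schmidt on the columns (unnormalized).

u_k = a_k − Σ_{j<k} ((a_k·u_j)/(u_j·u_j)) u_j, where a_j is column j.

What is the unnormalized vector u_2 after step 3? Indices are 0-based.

u_2 = (-246/145, 451/290, 41/58)

Step 1: u_0 = a_0 = (-1, -2, 2).
Step 2: u_1 = a_1 − (-4/9)·u_0 = (32/9, 19/9, 35/9).
Step 3: u_2 = a_2 − (1/9)·u_0 − (229/290)·u_1 = (-246/145, 451/290, 41/58).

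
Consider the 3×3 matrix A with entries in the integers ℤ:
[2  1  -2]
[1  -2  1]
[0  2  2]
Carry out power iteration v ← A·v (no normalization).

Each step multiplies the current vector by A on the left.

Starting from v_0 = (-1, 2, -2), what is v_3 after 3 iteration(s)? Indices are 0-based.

v_3 = (48, -49, 8)

v_0 = (-1, 2, -2).
v_1 = A·v_0 = (4, -7, 0).
v_2 = A·v_1 = (1, 18, -14).
v_3 = A·v_2 = (48, -49, 8).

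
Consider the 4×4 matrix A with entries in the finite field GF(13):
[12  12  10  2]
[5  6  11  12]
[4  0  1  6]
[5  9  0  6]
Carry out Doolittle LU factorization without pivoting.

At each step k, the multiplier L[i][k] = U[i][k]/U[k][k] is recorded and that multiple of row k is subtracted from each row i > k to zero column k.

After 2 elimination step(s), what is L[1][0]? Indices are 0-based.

L[1][0] = 8

[col 0] pivot 12
  R1 -= 8*R0 → (0, 1, 9, 9)  (L[1][0] := 8)
  R2 -= 9*R0 → (0, 9, 2, 1)  (L[2][0] := 9)
  R3 -= 8*R0 → (0, 4, 11, 3)  (L[3][0] := 8)
[col 1] pivot 1
  R2 -= 9*R1 → (0, 0, 12, 11)  (L[2][1] := 9)
  R3 -= 4*R1 → (0, 0, 1, 6)  (L[3][1] := 4)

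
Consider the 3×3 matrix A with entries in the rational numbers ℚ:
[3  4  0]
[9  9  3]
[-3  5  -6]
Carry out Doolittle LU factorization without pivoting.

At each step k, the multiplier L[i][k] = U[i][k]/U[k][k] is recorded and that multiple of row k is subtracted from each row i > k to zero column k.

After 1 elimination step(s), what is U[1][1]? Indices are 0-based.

U[1][1] = -3

[col 0] pivot 3
  R1 -= 3*R0 → (0, -3, 3)  (L[1][0] := 3)
  R2 -= -1*R0 → (0, 9, -6)  (L[2][0] := -1)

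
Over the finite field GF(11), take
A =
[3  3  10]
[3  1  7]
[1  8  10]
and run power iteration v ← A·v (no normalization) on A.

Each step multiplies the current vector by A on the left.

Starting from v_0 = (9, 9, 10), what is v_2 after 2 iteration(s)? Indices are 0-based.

v_0 = (9, 9, 10).
v_1 = A·v_0 = (0, 7, 5).
v_2 = A·v_1 = (5, 9, 7).

v_2 = (5, 9, 7)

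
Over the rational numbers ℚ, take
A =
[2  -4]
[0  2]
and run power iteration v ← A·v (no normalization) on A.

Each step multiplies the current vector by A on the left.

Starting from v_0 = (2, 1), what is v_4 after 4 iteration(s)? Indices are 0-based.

v_4 = (-96, 16)

v_0 = (2, 1).
v_1 = A·v_0 = (0, 2).
v_2 = A·v_1 = (-8, 4).
v_3 = A·v_2 = (-32, 8).
v_4 = A·v_3 = (-96, 16).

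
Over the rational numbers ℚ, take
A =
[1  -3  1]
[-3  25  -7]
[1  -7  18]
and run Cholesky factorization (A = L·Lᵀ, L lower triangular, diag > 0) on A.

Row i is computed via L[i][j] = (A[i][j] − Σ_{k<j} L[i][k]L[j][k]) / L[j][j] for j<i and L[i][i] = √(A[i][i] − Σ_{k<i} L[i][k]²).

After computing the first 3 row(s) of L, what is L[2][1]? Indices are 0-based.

Step 1: L[0][0] = √(1) = 1.
  L[1][0] = (-3) / L[0][0] = -3.
Step 2: L[1][1] = √(16) = 4.
  L[2][0] = (1) / L[0][0] = 1.
  L[2][1] = (-4) / L[1][1] = -1.
Step 3: L[2][2] = √(16) = 4.

L[2][1] = -1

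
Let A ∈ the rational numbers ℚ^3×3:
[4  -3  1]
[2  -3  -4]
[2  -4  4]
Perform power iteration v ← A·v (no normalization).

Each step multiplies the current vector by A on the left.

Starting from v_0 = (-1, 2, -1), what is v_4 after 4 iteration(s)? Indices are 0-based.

v_0 = (-1, 2, -1).
v_1 = A·v_0 = (-11, -4, -14).
v_2 = A·v_1 = (-46, 46, -62).
v_3 = A·v_2 = (-384, 18, -524).
v_4 = A·v_3 = (-2114, 1274, -2936).

v_4 = (-2114, 1274, -2936)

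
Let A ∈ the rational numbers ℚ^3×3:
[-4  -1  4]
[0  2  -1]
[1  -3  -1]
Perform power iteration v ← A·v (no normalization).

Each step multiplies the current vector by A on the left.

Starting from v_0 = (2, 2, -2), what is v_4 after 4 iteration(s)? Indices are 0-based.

v_4 = (1666, 74, -618)

v_0 = (2, 2, -2).
v_1 = A·v_0 = (-18, 6, -2).
v_2 = A·v_1 = (58, 14, -34).
v_3 = A·v_2 = (-382, 62, 50).
v_4 = A·v_3 = (1666, 74, -618).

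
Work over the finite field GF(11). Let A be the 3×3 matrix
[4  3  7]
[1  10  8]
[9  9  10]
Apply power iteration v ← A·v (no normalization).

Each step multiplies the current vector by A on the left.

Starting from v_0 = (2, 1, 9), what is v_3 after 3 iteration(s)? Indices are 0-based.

v_3 = (1, 2, 5)

v_0 = (2, 1, 9).
v_1 = A·v_0 = (8, 7, 7).
v_2 = A·v_1 = (3, 2, 7).
v_3 = A·v_2 = (1, 2, 5).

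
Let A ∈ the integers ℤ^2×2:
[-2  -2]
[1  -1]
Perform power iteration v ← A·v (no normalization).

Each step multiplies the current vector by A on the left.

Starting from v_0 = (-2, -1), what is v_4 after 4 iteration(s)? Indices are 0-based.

v_4 = (22, 23)

v_0 = (-2, -1).
v_1 = A·v_0 = (6, -1).
v_2 = A·v_1 = (-10, 7).
v_3 = A·v_2 = (6, -17).
v_4 = A·v_3 = (22, 23).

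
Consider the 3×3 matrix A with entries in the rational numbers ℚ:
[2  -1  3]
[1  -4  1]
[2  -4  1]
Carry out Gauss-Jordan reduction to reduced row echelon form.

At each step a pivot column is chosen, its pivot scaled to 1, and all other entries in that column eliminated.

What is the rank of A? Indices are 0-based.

rank = 3

pivot(0,0)=2: scale R0 → (1, -1/2, 3/2)
  clear (1,0): R1 −= (1)R0 → (0, -7/2, -1/2)
  clear (2,0): R2 −= (2)R0 → (0, -3, -2)
pivot(1,1)=-7/2: scale R1 → (0, 1, 1/7)
  clear (0,1): R0 −= (-1/2)R1 → (1, 0, 11/7)
  clear (2,1): R2 −= (-3)R1 → (0, 0, -11/7)
pivot(2,2)=-11/7: scale R2 → (0, 0, 1)
  clear (0,2): R0 −= (11/7)R2 → (1, 0, 0)
  clear (1,2): R1 −= (1/7)R2 → (0, 1, 0)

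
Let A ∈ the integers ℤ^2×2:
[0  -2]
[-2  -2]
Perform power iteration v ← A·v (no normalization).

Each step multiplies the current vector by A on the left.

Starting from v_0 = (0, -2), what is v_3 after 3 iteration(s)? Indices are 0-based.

v_0 = (0, -2).
v_1 = A·v_0 = (4, 4).
v_2 = A·v_1 = (-8, -16).
v_3 = A·v_2 = (32, 48).

v_3 = (32, 48)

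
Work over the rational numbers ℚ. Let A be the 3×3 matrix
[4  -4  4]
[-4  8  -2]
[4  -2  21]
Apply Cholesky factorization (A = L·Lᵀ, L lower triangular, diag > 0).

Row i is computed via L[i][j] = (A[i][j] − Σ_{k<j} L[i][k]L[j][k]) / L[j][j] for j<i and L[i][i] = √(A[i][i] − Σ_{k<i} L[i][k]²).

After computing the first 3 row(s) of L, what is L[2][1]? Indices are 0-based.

L[2][1] = 1

Step 1: L[0][0] = √(4) = 2.
  L[1][0] = (-4) / L[0][0] = -2.
Step 2: L[1][1] = √(4) = 2.
  L[2][0] = (4) / L[0][0] = 2.
  L[2][1] = (2) / L[1][1] = 1.
Step 3: L[2][2] = √(16) = 4.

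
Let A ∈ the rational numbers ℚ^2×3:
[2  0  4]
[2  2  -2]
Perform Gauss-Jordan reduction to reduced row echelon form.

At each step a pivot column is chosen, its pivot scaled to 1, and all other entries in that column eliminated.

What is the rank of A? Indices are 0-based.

[1] R0 /= 2  ⇒  (1, 0, 2)
     R1 -= 2·R0  ⇒  (0, 2, -6)
[2] R1 /= 2  ⇒  (0, 1, -3)

rank = 2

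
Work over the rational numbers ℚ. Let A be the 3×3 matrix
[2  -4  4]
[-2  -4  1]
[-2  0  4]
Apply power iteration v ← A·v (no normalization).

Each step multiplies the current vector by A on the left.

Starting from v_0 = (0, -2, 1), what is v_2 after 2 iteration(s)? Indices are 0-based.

v_0 = (0, -2, 1).
v_1 = A·v_0 = (12, 9, 4).
v_2 = A·v_1 = (4, -56, -8).

v_2 = (4, -56, -8)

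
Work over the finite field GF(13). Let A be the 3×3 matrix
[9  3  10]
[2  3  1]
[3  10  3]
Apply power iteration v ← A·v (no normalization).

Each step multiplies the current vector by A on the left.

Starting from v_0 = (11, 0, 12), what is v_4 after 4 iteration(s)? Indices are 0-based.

v_0 = (11, 0, 12).
v_1 = A·v_0 = (11, 8, 4).
v_2 = A·v_1 = (7, 11, 8).
v_3 = A·v_2 = (7, 3, 12).
v_4 = A·v_3 = (10, 9, 9).

v_4 = (10, 9, 9)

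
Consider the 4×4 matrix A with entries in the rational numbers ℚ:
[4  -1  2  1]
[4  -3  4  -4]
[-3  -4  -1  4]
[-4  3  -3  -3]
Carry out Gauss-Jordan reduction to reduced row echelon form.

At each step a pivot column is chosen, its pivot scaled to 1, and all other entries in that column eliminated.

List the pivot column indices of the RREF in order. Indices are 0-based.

[1] R0 /= 4  ⇒  (1, -1/4, 1/2, 1/4)
     R1 -= 4·R0  ⇒  (0, -2, 2, -5)
     R2 -= -3·R0  ⇒  (0, -19/4, 1/2, 19/4)
     R3 -= -4·R0  ⇒  (0, 2, -1, -2)
[2] R1 /= -2  ⇒  (0, 1, -1, 5/2)
     R0 -= -1/4·R1  ⇒  (1, 0, 1/4, 7/8)
     R2 -= -19/4·R1  ⇒  (0, 0, -17/4, 133/8)
     R3 -= 2·R1  ⇒  (0, 0, 1, -7)
[3] R2 /= -17/4  ⇒  (0, 0, 1, -133/34)
     R0 -= 1/4·R2  ⇒  (1, 0, 0, 63/34)
     R1 -= -1·R2  ⇒  (0, 1, 0, -24/17)
     R3 -= 1·R2  ⇒  (0, 0, 0, -105/34)
[4] R3 /= -105/34  ⇒  (0, 0, 0, 1)
     R0 -= 63/34·R3  ⇒  (1, 0, 0, 0)
     R1 -= -24/17·R3  ⇒  (0, 1, 0, 0)
     R2 -= -133/34·R3  ⇒  (0, 0, 1, 0)

pivot columns: 0, 1, 2, 3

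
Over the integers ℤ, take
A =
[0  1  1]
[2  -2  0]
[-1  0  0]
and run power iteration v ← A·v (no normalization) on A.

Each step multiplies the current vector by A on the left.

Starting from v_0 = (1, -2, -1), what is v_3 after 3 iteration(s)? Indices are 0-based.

v_0 = (1, -2, -1).
v_1 = A·v_0 = (-3, 6, -1).
v_2 = A·v_1 = (5, -18, 3).
v_3 = A·v_2 = (-15, 46, -5).

v_3 = (-15, 46, -5)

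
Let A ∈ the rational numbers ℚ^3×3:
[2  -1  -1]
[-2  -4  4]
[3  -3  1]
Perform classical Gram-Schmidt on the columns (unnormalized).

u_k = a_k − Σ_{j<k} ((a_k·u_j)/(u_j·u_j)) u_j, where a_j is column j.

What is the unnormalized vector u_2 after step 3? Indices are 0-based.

u_2 = (-288/433, -48/433, 160/433)

Step 1: u_0 = a_0 = (2, -2, 3).
Step 2: u_1 = a_1 − (-3/17)·u_0 = (-11/17, -74/17, -42/17).
Step 3: u_2 = a_2 − (-7/17)·u_0 − (-327/433)·u_1 = (-288/433, -48/433, 160/433).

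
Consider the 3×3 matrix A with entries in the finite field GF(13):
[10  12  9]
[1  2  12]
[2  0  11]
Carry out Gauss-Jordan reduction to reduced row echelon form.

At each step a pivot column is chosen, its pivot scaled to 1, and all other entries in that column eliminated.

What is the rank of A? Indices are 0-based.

rank = 3

pivot(0,0)=10: scale R0 → (1, 9, 10)
  clear (1,0): R1 −= (1)R0 → (0, 6, 2)
  clear (2,0): R2 −= (2)R0 → (0, 8, 4)
pivot(1,1)=6: scale R1 → (0, 1, 9)
  clear (0,1): R0 −= (9)R1 → (1, 0, 7)
  clear (2,1): R2 −= (8)R1 → (0, 0, 10)
pivot(2,2)=10: scale R2 → (0, 0, 1)
  clear (0,2): R0 −= (7)R2 → (1, 0, 0)
  clear (1,2): R1 −= (9)R2 → (0, 1, 0)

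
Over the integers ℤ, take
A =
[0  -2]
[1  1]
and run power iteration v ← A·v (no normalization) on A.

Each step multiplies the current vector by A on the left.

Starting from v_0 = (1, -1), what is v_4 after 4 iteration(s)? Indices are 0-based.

v_0 = (1, -1).
v_1 = A·v_0 = (2, 0).
v_2 = A·v_1 = (0, 2).
v_3 = A·v_2 = (-4, 2).
v_4 = A·v_3 = (-4, -2).

v_4 = (-4, -2)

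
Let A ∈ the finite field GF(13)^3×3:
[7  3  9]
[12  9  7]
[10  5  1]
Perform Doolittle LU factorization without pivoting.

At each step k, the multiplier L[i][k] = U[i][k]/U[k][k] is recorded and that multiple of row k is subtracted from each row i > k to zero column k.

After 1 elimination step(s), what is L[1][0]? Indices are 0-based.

L[1][0] = 11

[col 0] pivot 7
  R1 -= 11*R0 → (0, 2, 12)  (L[1][0] := 11)
  R2 -= 7*R0 → (0, 10, 3)  (L[2][0] := 7)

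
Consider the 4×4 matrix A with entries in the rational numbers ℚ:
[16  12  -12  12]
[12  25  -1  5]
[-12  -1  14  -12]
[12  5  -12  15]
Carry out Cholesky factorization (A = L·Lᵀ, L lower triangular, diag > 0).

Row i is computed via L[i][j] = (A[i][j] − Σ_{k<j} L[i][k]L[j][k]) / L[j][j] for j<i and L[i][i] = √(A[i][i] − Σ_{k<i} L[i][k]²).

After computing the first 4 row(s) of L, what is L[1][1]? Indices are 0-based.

Step 1: L[0][0] = √(16) = 4.
  L[1][0] = (12) / L[0][0] = 3.
Step 2: L[1][1] = √(16) = 4.
  L[2][0] = (-12) / L[0][0] = -3.
  L[2][1] = (8) / L[1][1] = 2.
Step 3: L[2][2] = √(1) = 1.
  L[3][0] = (12) / L[0][0] = 3.
  L[3][1] = (-4) / L[1][1] = -1.
  L[3][2] = (-1) / L[2][2] = -1.
Step 4: L[3][3] = √(4) = 2.

L[1][1] = 4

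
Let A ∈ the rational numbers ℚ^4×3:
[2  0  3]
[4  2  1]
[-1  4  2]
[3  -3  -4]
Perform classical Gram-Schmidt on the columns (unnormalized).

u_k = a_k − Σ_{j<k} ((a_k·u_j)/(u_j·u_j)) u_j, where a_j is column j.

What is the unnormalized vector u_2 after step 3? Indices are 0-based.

u_2 = (2547/845, -411/845, -876/845, -1442/845)

Step 1: u_0 = a_0 = (2, 4, -1, 3).
Step 2: u_1 = a_1 − (-1/6)·u_0 = (1/3, 8/3, 23/6, -5/2).
Step 3: u_2 = a_2 − (-2/15)·u_0 − (128/169)·u_1 = (2547/845, -411/845, -876/845, -1442/845).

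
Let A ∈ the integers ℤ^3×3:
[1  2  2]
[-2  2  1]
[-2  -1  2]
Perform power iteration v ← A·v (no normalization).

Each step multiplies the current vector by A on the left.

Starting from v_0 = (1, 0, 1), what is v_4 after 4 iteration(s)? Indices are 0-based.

v_4 = (-79, 0, 65)

v_0 = (1, 0, 1).
v_1 = A·v_0 = (3, -1, 0).
v_2 = A·v_1 = (1, -8, -5).
v_3 = A·v_2 = (-25, -23, -4).
v_4 = A·v_3 = (-79, 0, 65).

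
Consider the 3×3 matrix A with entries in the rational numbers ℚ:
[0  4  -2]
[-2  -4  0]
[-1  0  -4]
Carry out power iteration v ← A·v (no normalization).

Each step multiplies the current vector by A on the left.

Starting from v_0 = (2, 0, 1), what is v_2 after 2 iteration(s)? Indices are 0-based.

v_0 = (2, 0, 1).
v_1 = A·v_0 = (-2, -4, -6).
v_2 = A·v_1 = (-4, 20, 26).

v_2 = (-4, 20, 26)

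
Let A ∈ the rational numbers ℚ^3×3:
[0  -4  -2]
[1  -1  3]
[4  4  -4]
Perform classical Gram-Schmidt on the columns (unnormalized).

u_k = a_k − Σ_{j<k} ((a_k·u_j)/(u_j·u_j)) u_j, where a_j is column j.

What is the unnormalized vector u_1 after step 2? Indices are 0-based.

u_1 = (-4, -32/17, 8/17)

Step 1: u_0 = a_0 = (0, 1, 4).
Step 2: u_1 = a_1 − (15/17)·u_0 = (-4, -32/17, 8/17).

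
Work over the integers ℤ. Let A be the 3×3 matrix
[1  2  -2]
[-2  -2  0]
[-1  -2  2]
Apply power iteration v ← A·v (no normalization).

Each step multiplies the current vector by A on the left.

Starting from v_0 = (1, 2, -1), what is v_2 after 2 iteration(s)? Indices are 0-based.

v_0 = (1, 2, -1).
v_1 = A·v_0 = (7, -6, -7).
v_2 = A·v_1 = (9, -2, -9).

v_2 = (9, -2, -9)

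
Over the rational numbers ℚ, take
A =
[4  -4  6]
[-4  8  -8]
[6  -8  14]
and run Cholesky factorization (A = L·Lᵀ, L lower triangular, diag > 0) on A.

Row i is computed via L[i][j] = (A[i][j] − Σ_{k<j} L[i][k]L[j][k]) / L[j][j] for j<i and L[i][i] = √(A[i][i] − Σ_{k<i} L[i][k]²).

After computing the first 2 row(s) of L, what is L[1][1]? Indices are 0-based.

Step 1: L[0][0] = √(4) = 2.
  L[1][0] = (-4) / L[0][0] = -2.
Step 2: L[1][1] = √(4) = 2.

L[1][1] = 2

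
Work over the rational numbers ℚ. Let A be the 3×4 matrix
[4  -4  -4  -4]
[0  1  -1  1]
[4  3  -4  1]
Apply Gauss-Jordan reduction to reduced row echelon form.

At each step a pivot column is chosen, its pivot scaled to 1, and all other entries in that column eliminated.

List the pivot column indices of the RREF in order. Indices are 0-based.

pivot columns: 0, 1, 2

pivot(0,0)=4: scale R0 → (1, -1, -1, -1)
  clear (2,0): R2 −= (4)R0 → (0, 7, 0, 5)
pivot(1,1)=1: scale R1 → (0, 1, -1, 1)
  clear (0,1): R0 −= (-1)R1 → (1, 0, -2, 0)
  clear (2,1): R2 −= (7)R1 → (0, 0, 7, -2)
pivot(2,2)=7: scale R2 → (0, 0, 1, -2/7)
  clear (0,2): R0 −= (-2)R2 → (1, 0, 0, -4/7)
  clear (1,2): R1 −= (-1)R2 → (0, 1, 0, 5/7)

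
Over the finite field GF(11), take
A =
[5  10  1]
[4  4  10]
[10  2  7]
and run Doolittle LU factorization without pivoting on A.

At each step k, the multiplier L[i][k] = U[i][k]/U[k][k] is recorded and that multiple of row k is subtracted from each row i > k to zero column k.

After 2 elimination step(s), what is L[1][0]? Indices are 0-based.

Step 1: pivot at (0,0) is 5.
  row1 ← row1 − (3)·row0  ⇒  L[1][0]=3, U row1=(0, 7, 7)
  row2 ← row2 − (2)·row0  ⇒  L[2][0]=2, U row2=(0, 4, 5)
Step 2: pivot at (1,1) is 7.
  row2 ← row2 − (10)·row1  ⇒  L[2][1]=10, U row2=(0, 0, 1)

L[1][0] = 3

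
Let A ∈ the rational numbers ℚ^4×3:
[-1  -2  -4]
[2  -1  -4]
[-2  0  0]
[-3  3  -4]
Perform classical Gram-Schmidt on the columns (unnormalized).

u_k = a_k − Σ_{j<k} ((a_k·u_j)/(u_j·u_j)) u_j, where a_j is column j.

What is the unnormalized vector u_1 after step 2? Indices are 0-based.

Step 1: u_0 = a_0 = (-1, 2, -2, -3).
Step 2: u_1 = a_1 − (-1/2)·u_0 = (-5/2, 0, -1, 3/2).

u_1 = (-5/2, 0, -1, 3/2)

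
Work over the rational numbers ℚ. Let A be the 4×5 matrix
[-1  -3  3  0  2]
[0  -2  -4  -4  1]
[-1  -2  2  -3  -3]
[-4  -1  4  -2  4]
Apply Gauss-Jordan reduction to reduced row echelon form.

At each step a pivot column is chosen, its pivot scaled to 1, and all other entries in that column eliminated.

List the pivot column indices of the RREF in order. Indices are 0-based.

pivot columns: 0, 1, 2, 3

[1] R0 /= -1  ⇒  (1, 3, -3, 0, -2)
     R2 -= -1·R0  ⇒  (0, 1, -1, -3, -5)
     R3 -= -4·R0  ⇒  (0, 11, -8, -2, -4)
[2] R1 /= -2  ⇒  (0, 1, 2, 2, -1/2)
     R0 -= 3·R1  ⇒  (1, 0, -9, -6, -1/2)
     R2 -= 1·R1  ⇒  (0, 0, -3, -5, -9/2)
     R3 -= 11·R1  ⇒  (0, 0, -30, -24, 3/2)
[3] R2 /= -3  ⇒  (0, 0, 1, 5/3, 3/2)
     R0 -= -9·R2  ⇒  (1, 0, 0, 9, 13)
     R1 -= 2·R2  ⇒  (0, 1, 0, -4/3, -7/2)
     R3 -= -30·R2  ⇒  (0, 0, 0, 26, 93/2)
[4] R3 /= 26  ⇒  (0, 0, 0, 1, 93/52)
     R0 -= 9·R3  ⇒  (1, 0, 0, 0, -161/52)
     R1 -= -4/3·R3  ⇒  (0, 1, 0, 0, -29/26)
     R2 -= 5/3·R3  ⇒  (0, 0, 1, 0, -77/52)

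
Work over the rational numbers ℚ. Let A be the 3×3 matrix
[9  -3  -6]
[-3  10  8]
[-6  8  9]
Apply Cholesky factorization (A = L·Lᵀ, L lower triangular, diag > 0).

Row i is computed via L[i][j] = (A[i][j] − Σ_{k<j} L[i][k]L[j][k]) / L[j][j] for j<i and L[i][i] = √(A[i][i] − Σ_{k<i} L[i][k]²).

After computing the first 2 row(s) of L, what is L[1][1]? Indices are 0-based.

Step 1: L[0][0] = √(9) = 3.
  L[1][0] = (-3) / L[0][0] = -1.
Step 2: L[1][1] = √(9) = 3.

L[1][1] = 3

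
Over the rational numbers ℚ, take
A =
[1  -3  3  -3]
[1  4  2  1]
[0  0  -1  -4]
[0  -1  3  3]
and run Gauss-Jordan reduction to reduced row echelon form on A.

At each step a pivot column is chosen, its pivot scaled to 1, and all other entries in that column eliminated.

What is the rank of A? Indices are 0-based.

pivot(0,0)=1: scale R0 → (1, -3, 3, -3)
  clear (1,0): R1 −= (1)R0 → (0, 7, -1, 4)
pivot(1,1)=7: scale R1 → (0, 1, -1/7, 4/7)
  clear (0,1): R0 −= (-3)R1 → (1, 0, 18/7, -9/7)
  clear (3,1): R3 −= (-1)R1 → (0, 0, 20/7, 25/7)
pivot(2,2)=-1: scale R2 → (0, 0, 1, 4)
  clear (0,2): R0 −= (18/7)R2 → (1, 0, 0, -81/7)
  clear (1,2): R1 −= (-1/7)R2 → (0, 1, 0, 8/7)
  clear (3,2): R3 −= (20/7)R2 → (0, 0, 0, -55/7)
pivot(3,3)=-55/7: scale R3 → (0, 0, 0, 1)
  clear (0,3): R0 −= (-81/7)R3 → (1, 0, 0, 0)
  clear (1,3): R1 −= (8/7)R3 → (0, 1, 0, 0)
  clear (2,3): R2 −= (4)R3 → (0, 0, 1, 0)

rank = 4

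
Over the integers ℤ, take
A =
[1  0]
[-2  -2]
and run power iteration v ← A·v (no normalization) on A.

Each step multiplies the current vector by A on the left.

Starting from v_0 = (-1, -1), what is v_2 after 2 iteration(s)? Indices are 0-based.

v_0 = (-1, -1).
v_1 = A·v_0 = (-1, 4).
v_2 = A·v_1 = (-1, -6).

v_2 = (-1, -6)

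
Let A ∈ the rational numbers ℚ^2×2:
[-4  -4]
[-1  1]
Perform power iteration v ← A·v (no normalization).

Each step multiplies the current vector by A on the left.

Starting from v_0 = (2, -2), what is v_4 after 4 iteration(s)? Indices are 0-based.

v_0 = (2, -2).
v_1 = A·v_0 = (0, -4).
v_2 = A·v_1 = (16, -4).
v_3 = A·v_2 = (-48, -20).
v_4 = A·v_3 = (272, 28).

v_4 = (272, 28)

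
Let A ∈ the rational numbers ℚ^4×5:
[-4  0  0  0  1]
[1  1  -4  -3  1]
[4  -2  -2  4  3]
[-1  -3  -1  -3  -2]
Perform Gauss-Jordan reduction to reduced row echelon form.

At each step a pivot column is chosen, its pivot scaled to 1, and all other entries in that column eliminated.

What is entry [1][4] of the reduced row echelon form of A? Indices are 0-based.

step 1: normalize row 0 (÷-4) = (1, 0, 0, 0, -1/4)
  row 1: subtract 1×row0 = (0, 1, -4, -3, 5/4)
  row 2: subtract 4×row0 = (0, -2, -2, 4, 4)
  row 3: subtract -1×row0 = (0, -3, -1, -3, -9/4)
step 2: normalize row 1 (÷1) = (0, 1, -4, -3, 5/4)
  row 2: subtract -2×row1 = (0, 0, -10, -2, 13/2)
  row 3: subtract -3×row1 = (0, 0, -13, -12, 3/2)
step 3: normalize row 2 (÷-10) = (0, 0, 1, 1/5, -13/20)
  row 1: subtract -4×row2 = (0, 1, 0, -11/5, -27/20)
  row 3: subtract -13×row2 = (0, 0, 0, -47/5, -139/20)
step 4: normalize row 3 (÷-47/5) = (0, 0, 0, 1, 139/188)
  row 1: subtract -11/5×row3 = (0, 1, 0, 0, 13/47)
  row 2: subtract 1/5×row3 = (0, 0, 1, 0, -75/94)

M[1][4] = 13/47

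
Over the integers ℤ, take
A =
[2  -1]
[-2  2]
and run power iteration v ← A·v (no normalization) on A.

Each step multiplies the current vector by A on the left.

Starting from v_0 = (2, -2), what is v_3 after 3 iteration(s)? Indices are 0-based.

v_0 = (2, -2).
v_1 = A·v_0 = (6, -8).
v_2 = A·v_1 = (20, -28).
v_3 = A·v_2 = (68, -96).

v_3 = (68, -96)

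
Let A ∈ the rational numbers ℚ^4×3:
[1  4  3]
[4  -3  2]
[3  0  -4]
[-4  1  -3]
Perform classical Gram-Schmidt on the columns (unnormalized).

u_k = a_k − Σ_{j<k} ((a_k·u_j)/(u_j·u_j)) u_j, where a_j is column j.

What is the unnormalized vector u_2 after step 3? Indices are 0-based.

Step 1: u_0 = a_0 = (1, 4, 3, -4).
Step 2: u_1 = a_1 − (-2/7)·u_0 = (30/7, -13/7, 6/7, -1/7).
Step 3: u_2 = a_2 − (11/42)·u_0 − (43/158)·u_1 = (745/474, 691/474, -793/158, -907/474).

u_2 = (745/474, 691/474, -793/158, -907/474)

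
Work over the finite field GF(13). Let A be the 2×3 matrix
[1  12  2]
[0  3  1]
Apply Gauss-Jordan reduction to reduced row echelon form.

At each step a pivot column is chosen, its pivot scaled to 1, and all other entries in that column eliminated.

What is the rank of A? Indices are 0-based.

rank = 2

step 1: normalize row 0 (÷1) = (1, 12, 2)
step 2: normalize row 1 (÷3) = (0, 1, 9)
  row 0: subtract 12×row1 = (1, 0, 11)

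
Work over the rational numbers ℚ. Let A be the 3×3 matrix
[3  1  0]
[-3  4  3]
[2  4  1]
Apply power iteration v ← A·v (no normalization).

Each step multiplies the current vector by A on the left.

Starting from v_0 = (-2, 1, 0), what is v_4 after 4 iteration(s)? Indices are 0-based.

v_4 = (445, 1900, 1620)

v_0 = (-2, 1, 0).
v_1 = A·v_0 = (-5, 10, 0).
v_2 = A·v_1 = (-5, 55, 30).
v_3 = A·v_2 = (40, 325, 240).
v_4 = A·v_3 = (445, 1900, 1620).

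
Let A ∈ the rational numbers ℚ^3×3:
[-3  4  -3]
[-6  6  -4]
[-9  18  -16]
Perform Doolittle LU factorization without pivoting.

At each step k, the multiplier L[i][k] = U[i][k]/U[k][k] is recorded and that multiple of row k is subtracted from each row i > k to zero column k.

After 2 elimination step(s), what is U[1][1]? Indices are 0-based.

U[1][1] = -2

k=0: U[0][0]=-3
  eliminate (1,0): mult=2, new row 1: (0, -2, 2); set L[1][0]=2
  eliminate (2,0): mult=3, new row 2: (0, 6, -7); set L[2][0]=3
k=1: U[1][1]=-2
  eliminate (2,1): mult=-3, new row 2: (0, 0, -1); set L[2][1]=-3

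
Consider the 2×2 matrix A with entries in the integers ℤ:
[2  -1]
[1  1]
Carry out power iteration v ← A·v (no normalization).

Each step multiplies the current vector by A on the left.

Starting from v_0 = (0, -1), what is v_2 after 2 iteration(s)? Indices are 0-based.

v_2 = (3, 0)

v_0 = (0, -1).
v_1 = A·v_0 = (1, -1).
v_2 = A·v_1 = (3, 0).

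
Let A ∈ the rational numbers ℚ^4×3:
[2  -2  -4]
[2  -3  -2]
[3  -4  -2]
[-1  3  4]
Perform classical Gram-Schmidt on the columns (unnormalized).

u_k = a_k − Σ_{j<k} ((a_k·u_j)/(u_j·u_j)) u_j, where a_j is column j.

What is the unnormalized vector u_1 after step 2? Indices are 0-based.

Step 1: u_0 = a_0 = (2, 2, 3, -1).
Step 2: u_1 = a_1 − (-25/18)·u_0 = (7/9, -2/9, 1/6, 29/18).

u_1 = (7/9, -2/9, 1/6, 29/18)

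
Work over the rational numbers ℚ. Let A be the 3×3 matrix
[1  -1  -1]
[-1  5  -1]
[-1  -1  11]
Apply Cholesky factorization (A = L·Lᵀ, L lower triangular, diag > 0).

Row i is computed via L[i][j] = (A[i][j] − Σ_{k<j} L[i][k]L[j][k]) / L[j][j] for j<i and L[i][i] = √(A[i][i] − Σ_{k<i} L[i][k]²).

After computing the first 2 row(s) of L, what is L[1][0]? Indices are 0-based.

Step 1: L[0][0] = √(1) = 1.
  L[1][0] = (-1) / L[0][0] = -1.
Step 2: L[1][1] = √(4) = 2.

L[1][0] = -1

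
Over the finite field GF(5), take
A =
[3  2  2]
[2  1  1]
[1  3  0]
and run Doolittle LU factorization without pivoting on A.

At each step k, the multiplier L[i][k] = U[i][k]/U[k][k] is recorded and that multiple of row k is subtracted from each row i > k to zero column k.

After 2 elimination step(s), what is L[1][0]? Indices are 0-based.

Step 1: pivot at (0,0) is 3.
  row1 ← row1 − (4)·row0  ⇒  L[1][0]=4, U row1=(0, 3, 3)
  row2 ← row2 − (2)·row0  ⇒  L[2][0]=2, U row2=(0, 4, 1)
Step 2: pivot at (1,1) is 3.
  row2 ← row2 − (3)·row1  ⇒  L[2][1]=3, U row2=(0, 0, 2)

L[1][0] = 4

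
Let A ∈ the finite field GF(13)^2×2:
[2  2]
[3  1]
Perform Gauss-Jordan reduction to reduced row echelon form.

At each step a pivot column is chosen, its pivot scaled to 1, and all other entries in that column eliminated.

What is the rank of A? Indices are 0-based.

rank = 2

[1] R0 /= 2  ⇒  (1, 1)
     R1 -= 3·R0  ⇒  (0, 11)
[2] R1 /= 11  ⇒  (0, 1)
     R0 -= 1·R1  ⇒  (1, 0)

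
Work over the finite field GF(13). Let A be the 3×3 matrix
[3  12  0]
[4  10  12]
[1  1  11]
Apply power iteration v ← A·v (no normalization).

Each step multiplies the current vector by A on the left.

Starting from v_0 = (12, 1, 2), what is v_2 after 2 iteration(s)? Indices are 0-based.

v_2 = (10, 2, 8)

v_0 = (12, 1, 2).
v_1 = A·v_0 = (9, 4, 9).
v_2 = A·v_1 = (10, 2, 8).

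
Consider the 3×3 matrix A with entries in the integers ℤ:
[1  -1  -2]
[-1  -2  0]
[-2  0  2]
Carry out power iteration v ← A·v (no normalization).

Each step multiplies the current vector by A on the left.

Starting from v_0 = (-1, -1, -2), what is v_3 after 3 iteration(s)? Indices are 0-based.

v_0 = (-1, -1, -2).
v_1 = A·v_0 = (4, 3, -2).
v_2 = A·v_1 = (5, -10, -12).
v_3 = A·v_2 = (39, 15, -34).

v_3 = (39, 15, -34)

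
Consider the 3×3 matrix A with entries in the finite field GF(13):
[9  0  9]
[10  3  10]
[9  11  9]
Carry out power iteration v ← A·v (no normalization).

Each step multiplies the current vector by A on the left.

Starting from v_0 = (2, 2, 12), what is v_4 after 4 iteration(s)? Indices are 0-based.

v_4 = (3, 10, 0)

v_0 = (2, 2, 12).
v_1 = A·v_0 = (9, 3, 5).
v_2 = A·v_1 = (9, 6, 3).
v_3 = A·v_2 = (4, 8, 5).
v_4 = A·v_3 = (3, 10, 0).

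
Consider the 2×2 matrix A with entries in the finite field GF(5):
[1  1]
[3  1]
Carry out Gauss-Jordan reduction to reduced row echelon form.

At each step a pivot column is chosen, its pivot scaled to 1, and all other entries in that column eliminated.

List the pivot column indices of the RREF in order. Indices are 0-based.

pivot(0,0)=1: scale R0 → (1, 1)
  clear (1,0): R1 −= (3)R0 → (0, 3)
pivot(1,1)=3: scale R1 → (0, 1)
  clear (0,1): R0 −= (1)R1 → (1, 0)

pivot columns: 0, 1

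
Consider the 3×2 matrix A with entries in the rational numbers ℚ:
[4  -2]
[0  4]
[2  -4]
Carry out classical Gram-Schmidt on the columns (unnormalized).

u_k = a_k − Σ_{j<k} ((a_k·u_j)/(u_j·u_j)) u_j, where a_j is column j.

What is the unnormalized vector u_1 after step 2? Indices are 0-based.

u_1 = (6/5, 4, -12/5)

Step 1: u_0 = a_0 = (4, 0, 2).
Step 2: u_1 = a_1 − (-4/5)·u_0 = (6/5, 4, -12/5).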